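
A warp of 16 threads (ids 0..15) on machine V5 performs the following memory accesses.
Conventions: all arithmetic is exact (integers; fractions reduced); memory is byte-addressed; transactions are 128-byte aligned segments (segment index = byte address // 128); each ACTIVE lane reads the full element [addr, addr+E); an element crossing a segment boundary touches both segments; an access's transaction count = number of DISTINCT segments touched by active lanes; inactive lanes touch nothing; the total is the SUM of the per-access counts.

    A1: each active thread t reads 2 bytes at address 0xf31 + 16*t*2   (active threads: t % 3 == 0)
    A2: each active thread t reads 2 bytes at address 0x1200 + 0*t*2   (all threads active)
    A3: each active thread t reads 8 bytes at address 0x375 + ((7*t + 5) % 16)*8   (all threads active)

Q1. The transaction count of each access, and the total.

A1: 5 transactions
A2: 1 transaction
A3: 2 transactions

Answer: 5,1,2; total 8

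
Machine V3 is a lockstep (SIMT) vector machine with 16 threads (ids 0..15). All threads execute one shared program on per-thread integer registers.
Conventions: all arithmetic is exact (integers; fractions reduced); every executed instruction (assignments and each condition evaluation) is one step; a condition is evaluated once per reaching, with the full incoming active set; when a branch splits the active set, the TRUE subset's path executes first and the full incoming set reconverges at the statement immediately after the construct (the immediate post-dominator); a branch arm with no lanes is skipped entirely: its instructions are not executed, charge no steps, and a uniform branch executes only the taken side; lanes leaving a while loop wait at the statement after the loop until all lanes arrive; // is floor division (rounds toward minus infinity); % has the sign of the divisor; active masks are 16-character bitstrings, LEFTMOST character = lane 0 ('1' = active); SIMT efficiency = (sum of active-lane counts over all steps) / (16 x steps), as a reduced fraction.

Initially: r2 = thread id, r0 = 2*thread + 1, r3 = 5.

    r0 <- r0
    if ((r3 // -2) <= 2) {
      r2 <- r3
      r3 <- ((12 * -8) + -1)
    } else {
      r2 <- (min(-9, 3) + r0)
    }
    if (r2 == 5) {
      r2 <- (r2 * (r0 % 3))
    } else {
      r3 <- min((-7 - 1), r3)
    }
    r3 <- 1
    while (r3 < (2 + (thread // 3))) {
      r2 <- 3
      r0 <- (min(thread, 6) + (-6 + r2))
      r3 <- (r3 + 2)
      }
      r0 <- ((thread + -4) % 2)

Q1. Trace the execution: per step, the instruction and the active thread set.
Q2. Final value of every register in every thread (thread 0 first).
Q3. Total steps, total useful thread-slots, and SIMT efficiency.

step 0: r0 <- r0                     1111111111111111
step 1: eval ((r3 // -2) <= 2)       1111111111111111
step 2: r2 <- r3                     1111111111111111
step 3: r3 <- ((12 * -8) + -1)       1111111111111111
step 4: eval (r2 == 5)               1111111111111111
step 5: r2 <- (r2 * (r0 % 3))        1111111111111111
step 6: r3 <- 1                      1111111111111111
step 7: eval (r3 < (2 + (thread // 3))) 1111111111111111
step 8: r2 <- 3                      1111111111111111
step 9: r0 <- (min(thread, 6) + (-6 + r2)) 1111111111111111
step 10: r3 <- (r3 + 2)               1111111111111111
step 11: eval (r3 < (2 + (thread // 3))) 1111111111111111
step 12: r2 <- 3                      0000001111111111
step 13: r0 <- (min(thread, 6) + (-6 + r2)) 0000001111111111
step 14: r3 <- (r3 + 2)               0000001111111111
step 15: eval (r3 < (2 + (thread // 3))) 0000001111111111
step 16: r2 <- 3                      0000000000001111
step 17: r0 <- (min(thread, 6) + (-6 + r2)) 0000000000001111
step 18: r3 <- (r3 + 2)               0000000000001111
step 19: eval (r3 < (2 + (thread // 3))) 0000000000001111
step 20: r0 <- ((thread + -4) % 2)    1111111111111111

Answer: 21 steps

r2: 3,3,3,3,3,3,3,3,3,3,3,3,3,3,3,3
r0: 0,1,0,1,0,1,0,1,0,1,0,1,0,1,0,1
r3: 3,3,3,3,3,3,5,5,5,5,5,5,7,7,7,7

steps = 21; useful = 264; efficiency = 264/336 = 11/14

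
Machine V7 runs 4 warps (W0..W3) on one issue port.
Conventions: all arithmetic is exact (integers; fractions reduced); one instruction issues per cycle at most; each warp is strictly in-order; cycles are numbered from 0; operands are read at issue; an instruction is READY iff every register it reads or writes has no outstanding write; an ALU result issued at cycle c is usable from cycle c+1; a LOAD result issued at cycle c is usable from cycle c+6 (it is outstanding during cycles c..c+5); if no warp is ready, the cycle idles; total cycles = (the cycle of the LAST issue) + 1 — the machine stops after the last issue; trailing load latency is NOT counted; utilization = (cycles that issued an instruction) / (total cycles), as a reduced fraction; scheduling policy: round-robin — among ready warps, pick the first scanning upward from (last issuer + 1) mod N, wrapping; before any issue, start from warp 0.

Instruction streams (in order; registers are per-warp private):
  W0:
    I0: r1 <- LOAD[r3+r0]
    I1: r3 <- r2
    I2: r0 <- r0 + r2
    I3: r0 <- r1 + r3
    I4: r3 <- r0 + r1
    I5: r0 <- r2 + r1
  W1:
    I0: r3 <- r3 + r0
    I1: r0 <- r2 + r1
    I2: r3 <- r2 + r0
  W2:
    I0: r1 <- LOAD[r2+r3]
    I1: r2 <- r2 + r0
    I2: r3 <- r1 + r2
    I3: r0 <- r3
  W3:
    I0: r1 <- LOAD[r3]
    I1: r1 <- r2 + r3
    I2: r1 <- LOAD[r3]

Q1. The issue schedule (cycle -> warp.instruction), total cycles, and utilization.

cycle 0: W0.I0
cycle 1: W1.I0
cycle 2: W2.I0
cycle 3: W3.I0
cycle 4: W0.I1
cycle 5: W1.I1
cycle 6: W2.I1
cycle 7: W0.I2
cycle 8: W1.I2
cycle 9: W2.I2
cycle 10: W3.I1
cycle 11: W0.I3
cycle 12: W2.I3
cycle 13: W3.I2
cycle 14: W0.I4
cycle 15: W0.I5

Answer: 16 cycles, utilization 1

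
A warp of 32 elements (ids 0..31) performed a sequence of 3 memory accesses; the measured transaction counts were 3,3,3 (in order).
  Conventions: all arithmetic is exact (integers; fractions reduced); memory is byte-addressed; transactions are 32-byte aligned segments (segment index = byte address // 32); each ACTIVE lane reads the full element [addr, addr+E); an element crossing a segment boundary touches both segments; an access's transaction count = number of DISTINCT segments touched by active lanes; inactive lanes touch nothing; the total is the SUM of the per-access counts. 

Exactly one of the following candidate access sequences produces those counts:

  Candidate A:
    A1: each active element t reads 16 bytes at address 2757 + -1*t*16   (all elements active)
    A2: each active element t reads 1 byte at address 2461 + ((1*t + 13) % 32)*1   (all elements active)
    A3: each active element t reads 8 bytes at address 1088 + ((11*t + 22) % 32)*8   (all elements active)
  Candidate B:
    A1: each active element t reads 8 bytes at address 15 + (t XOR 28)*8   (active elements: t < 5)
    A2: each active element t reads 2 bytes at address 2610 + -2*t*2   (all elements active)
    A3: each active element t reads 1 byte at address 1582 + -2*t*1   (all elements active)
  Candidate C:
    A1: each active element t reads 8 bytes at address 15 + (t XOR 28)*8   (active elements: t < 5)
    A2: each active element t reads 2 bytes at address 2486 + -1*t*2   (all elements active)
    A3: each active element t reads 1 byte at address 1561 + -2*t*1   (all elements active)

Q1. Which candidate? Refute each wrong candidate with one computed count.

A: A1 gives 17 transactions, not 3
B: A2 gives 5 transactions, not 3
C: all counts match (3,3,3)

Answer: C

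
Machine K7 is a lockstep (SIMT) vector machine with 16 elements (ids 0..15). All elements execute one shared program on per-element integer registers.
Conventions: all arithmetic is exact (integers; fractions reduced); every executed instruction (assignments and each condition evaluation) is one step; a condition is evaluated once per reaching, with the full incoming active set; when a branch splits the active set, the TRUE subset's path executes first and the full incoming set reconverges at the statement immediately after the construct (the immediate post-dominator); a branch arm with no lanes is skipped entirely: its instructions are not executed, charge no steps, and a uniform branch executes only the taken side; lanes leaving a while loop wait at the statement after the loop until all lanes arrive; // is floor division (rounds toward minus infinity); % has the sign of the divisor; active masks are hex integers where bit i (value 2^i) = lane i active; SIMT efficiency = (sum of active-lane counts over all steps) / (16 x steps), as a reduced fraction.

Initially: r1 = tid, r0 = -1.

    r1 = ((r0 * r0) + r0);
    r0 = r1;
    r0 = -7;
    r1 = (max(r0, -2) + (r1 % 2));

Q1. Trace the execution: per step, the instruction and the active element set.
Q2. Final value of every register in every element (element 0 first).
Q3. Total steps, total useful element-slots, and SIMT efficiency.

step 0: r1 <- ((r0 * r0) + r0)       0xffff
step 1: r0 <- r1                     0xffff
step 2: r0 <- -7                     0xffff
step 3: r1 <- (max(r0, -2) + (r1 % 2)) 0xffff

Answer: 4 steps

r1: -2,-2,-2,-2,-2,-2,-2,-2,-2,-2,-2,-2,-2,-2,-2,-2
r0: -7,-7,-7,-7,-7,-7,-7,-7,-7,-7,-7,-7,-7,-7,-7,-7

steps = 4; useful = 64; efficiency = 64/64 = 1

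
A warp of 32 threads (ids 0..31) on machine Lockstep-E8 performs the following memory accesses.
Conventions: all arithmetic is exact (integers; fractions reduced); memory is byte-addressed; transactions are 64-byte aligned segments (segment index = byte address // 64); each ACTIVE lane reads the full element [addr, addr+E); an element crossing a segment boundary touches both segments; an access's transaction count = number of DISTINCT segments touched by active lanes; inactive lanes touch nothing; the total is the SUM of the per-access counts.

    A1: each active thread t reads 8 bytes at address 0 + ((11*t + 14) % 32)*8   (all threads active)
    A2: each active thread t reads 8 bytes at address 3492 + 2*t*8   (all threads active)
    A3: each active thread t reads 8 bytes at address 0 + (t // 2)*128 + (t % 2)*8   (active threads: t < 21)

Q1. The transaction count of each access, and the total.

A1: 4 transactions
A2: 9 transactions
A3: 11 transactions

Answer: 4,9,11; total 24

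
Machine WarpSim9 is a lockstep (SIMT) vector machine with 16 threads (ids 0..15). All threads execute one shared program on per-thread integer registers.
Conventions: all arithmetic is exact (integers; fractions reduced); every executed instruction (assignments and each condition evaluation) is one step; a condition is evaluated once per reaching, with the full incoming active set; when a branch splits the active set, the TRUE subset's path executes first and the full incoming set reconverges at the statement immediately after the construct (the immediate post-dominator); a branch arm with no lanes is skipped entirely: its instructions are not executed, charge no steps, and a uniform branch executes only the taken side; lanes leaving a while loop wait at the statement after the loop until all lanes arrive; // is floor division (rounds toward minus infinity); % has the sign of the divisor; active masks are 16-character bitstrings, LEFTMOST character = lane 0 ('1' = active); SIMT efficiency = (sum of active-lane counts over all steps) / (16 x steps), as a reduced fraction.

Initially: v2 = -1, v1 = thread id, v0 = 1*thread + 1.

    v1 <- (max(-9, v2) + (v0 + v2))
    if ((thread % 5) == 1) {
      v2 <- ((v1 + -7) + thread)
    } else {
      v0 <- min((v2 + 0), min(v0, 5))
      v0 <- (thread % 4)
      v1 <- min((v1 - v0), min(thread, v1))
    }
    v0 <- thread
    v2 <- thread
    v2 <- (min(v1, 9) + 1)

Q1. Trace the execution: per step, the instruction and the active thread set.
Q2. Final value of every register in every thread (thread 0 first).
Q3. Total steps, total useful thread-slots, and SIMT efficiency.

step 0: v1 <- (max(-9, v2) + (v0 + v2)) 1111111111111111
step 1: eval ((thread % 5) == 1)     1111111111111111
step 2: v2 <- ((v1 + -7) + thread)   0100001000010000
step 3: v0 <- min((v2 + 0), min(v0, 5)) 1011110111101111
step 4: v0 <- (thread % 4)           1011110111101111
step 5: v1 <- min((v1 - v0), min(thread, v1)) 1011110111101111
step 6: v0 <- thread                 1111111111111111
step 7: v2 <- thread                 1111111111111111
step 8: v2 <- (min(v1, 9) + 1)       1111111111111111

Answer: 9 steps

v2: 0,1,0,0,4,4,6,4,8,8,8,10,10,10,10,10
v1: -1,0,-1,-1,3,3,5,3,7,7,7,10,11,11,11,11
v0: 0,1,2,3,4,5,6,7,8,9,10,11,12,13,14,15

steps = 9; useful = 122; efficiency = 122/144 = 61/72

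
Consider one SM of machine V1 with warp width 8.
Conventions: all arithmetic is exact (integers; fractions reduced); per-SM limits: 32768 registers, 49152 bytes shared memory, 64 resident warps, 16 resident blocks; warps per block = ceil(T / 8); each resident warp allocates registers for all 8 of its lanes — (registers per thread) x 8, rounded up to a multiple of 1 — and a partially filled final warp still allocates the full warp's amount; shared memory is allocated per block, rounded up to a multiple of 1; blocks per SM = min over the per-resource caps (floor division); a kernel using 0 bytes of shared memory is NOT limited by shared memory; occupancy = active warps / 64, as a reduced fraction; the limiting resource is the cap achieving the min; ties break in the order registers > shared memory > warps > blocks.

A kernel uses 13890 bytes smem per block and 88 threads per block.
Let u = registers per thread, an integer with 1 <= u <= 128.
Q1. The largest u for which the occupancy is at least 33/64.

Answer: u = 124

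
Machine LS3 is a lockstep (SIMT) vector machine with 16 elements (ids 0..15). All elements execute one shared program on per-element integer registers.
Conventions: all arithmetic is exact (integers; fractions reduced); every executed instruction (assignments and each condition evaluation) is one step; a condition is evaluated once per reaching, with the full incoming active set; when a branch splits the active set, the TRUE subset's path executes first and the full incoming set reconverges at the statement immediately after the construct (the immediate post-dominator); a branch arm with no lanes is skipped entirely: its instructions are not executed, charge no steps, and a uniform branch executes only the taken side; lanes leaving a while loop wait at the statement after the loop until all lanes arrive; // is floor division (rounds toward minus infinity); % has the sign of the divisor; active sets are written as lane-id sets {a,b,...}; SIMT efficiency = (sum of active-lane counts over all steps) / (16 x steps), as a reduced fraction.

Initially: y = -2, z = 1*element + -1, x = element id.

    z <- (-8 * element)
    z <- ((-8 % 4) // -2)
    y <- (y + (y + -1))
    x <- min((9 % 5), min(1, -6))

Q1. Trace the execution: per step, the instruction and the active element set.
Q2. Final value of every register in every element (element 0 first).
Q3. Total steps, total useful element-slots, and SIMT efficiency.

step 0: z <- (-8 * element)          {0,1,2,3,4,5,6,7,8,9,10,11,12,13,14,15}
step 1: z <- ((-8 % 4) // -2)        {0,1,2,3,4,5,6,7,8,9,10,11,12,13,14,15}
step 2: y <- (y + (y + -1))          {0,1,2,3,4,5,6,7,8,9,10,11,12,13,14,15}
step 3: x <- min((9 % 5), min(1, -6)) {0,1,2,3,4,5,6,7,8,9,10,11,12,13,14,15}

Answer: 4 steps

y: -5,-5,-5,-5,-5,-5,-5,-5,-5,-5,-5,-5,-5,-5,-5,-5
z: 0,0,0,0,0,0,0,0,0,0,0,0,0,0,0,0
x: -6,-6,-6,-6,-6,-6,-6,-6,-6,-6,-6,-6,-6,-6,-6,-6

steps = 4; useful = 64; efficiency = 64/64 = 1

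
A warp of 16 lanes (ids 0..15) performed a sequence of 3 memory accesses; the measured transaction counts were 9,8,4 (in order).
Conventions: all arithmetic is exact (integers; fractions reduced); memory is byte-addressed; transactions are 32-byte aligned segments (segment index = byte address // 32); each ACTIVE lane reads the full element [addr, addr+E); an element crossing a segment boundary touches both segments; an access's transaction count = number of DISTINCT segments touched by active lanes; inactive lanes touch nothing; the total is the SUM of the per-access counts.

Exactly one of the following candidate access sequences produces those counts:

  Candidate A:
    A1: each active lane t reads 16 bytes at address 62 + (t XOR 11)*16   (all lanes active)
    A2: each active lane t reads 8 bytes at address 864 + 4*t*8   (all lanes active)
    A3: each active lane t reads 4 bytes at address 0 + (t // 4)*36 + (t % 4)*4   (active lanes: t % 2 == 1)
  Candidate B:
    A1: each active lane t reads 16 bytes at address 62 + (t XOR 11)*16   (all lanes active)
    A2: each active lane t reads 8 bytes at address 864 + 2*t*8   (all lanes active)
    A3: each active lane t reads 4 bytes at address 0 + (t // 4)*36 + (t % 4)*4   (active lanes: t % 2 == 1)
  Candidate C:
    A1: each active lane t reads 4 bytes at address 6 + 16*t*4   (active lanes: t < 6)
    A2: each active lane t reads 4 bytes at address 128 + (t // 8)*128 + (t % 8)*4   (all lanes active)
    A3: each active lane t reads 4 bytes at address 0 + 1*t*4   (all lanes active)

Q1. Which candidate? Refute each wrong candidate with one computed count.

A: A2 gives 16 transactions, not 8
C: A1 gives 6 transactions, not 9
B: all counts match (9,8,4)

Answer: B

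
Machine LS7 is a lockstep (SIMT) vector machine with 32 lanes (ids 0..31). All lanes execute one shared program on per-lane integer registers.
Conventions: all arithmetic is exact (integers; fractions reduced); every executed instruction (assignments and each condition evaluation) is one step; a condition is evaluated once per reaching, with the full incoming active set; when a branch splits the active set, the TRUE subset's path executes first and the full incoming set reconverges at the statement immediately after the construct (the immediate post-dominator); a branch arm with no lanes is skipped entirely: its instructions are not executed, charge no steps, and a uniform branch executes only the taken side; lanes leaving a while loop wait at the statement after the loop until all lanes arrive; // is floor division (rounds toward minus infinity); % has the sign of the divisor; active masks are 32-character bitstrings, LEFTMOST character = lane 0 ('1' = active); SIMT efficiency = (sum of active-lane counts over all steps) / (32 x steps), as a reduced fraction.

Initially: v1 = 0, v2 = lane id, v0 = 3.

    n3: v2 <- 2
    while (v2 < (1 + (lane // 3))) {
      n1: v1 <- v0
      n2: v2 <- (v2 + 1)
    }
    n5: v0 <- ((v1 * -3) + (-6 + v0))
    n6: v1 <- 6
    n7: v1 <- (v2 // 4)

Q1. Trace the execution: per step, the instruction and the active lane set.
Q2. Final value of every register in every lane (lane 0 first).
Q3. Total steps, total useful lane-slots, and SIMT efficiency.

step 0: v2 <- 2                      11111111111111111111111111111111
step 1: eval (v2 < (1 + (lane // 3))) 11111111111111111111111111111111
step 2: v1 <- v0                     00000011111111111111111111111111
step 3: v2 <- (v2 + 1)               00000011111111111111111111111111
step 4: eval (v2 < (1 + (lane // 3))) 00000011111111111111111111111111
step 5: v1 <- v0                     00000000011111111111111111111111
step 6: v2 <- (v2 + 1)               00000000011111111111111111111111
step 7: eval (v2 < (1 + (lane // 3))) 00000000011111111111111111111111
step 8: v1 <- v0                     00000000000011111111111111111111
step 9: v2 <- (v2 + 1)               00000000000011111111111111111111
step 10: eval (v2 < (1 + (lane // 3))) 00000000000011111111111111111111
step 11: v1 <- v0                     00000000000000011111111111111111
step 12: v2 <- (v2 + 1)               00000000000000011111111111111111
step 13: eval (v2 < (1 + (lane // 3))) 00000000000000011111111111111111
step 14: v1 <- v0                     00000000000000000011111111111111
step 15: v2 <- (v2 + 1)               00000000000000000011111111111111
step 16: eval (v2 < (1 + (lane // 3))) 00000000000000000011111111111111
step 17: v1 <- v0                     00000000000000000000011111111111
step 18: v2 <- (v2 + 1)               00000000000000000000011111111111
step 19: eval (v2 < (1 + (lane // 3))) 00000000000000000000011111111111
step 20: v1 <- v0                     00000000000000000000000011111111
step 21: v2 <- (v2 + 1)               00000000000000000000000011111111
step 22: eval (v2 < (1 + (lane // 3))) 00000000000000000000000011111111
step 23: v1 <- v0                     00000000000000000000000000011111
step 24: v2 <- (v2 + 1)               00000000000000000000000000011111
step 25: eval (v2 < (1 + (lane // 3))) 00000000000000000000000000011111
step 26: v1 <- v0                     00000000000000000000000000000011
step 27: v2 <- (v2 + 1)               00000000000000000000000000000011
step 28: eval (v2 < (1 + (lane // 3))) 00000000000000000000000000000011
step 29: v0 <- ((v1 * -3) + (-6 + v0)) 11111111111111111111111111111111
step 30: v1 <- 6                      11111111111111111111111111111111
step 31: v1 <- (v2 // 4)              11111111111111111111111111111111

Answer: 32 steps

v1: 0,0,0,0,0,0,0,0,0,1,1,1,1,1,1,1,1,1,1,1,1,2,2,2,2,2,2,2,2,2,2,2
v2: 2,2,2,2,2,2,3,3,3,4,4,4,5,5,5,6,6,6,7,7,7,8,8,8,9,9,9,10,10,10,11,11
v0: -3,-3,-3,-3,-3,-3,-12,-12,-12,-12,-12,-12,-12,-12,-12,-12,-12,-12,-12,-12,-12,-12,-12,-12,-12,-12,-12,-12,-12,-12,-12,-12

steps = 32; useful = 538; efficiency = 538/1024 = 269/512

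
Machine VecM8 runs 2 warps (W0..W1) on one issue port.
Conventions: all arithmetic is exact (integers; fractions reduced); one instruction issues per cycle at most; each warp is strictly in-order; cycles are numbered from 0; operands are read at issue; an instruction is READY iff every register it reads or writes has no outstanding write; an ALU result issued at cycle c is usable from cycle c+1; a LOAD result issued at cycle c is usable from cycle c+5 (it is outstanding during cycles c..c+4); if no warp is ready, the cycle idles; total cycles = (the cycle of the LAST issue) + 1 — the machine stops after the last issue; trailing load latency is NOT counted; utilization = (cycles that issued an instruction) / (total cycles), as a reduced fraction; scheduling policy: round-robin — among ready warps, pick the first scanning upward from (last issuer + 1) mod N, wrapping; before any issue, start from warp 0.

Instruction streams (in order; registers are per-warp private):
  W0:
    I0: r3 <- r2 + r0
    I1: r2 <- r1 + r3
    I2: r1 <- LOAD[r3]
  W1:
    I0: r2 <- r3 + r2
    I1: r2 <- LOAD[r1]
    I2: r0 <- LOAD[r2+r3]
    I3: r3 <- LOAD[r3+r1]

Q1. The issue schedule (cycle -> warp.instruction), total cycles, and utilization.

cycle 0: W0.I0
cycle 1: W1.I0
cycle 2: W0.I1
cycle 3: W1.I1
cycle 4: W0.I2
cycle 5: idle
cycle 6: idle
cycle 7: idle
cycle 8: W1.I2
cycle 9: W1.I3

Answer: 10 cycles, utilization 7/10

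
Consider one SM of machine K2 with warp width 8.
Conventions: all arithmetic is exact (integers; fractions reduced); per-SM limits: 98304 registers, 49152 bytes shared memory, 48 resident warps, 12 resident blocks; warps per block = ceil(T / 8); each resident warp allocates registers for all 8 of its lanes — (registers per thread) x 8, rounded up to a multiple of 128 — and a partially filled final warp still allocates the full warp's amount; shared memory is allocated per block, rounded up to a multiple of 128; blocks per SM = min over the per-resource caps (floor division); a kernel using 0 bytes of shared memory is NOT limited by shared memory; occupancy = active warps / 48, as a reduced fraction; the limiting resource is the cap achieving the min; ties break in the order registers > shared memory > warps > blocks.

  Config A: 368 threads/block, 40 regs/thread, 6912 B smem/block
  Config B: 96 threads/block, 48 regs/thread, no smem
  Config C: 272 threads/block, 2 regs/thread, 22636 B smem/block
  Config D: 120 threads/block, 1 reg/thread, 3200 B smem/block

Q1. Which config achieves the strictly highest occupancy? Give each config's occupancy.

occupancies: A 23/24, B 1, C 17/24, D 15/16

Answer: B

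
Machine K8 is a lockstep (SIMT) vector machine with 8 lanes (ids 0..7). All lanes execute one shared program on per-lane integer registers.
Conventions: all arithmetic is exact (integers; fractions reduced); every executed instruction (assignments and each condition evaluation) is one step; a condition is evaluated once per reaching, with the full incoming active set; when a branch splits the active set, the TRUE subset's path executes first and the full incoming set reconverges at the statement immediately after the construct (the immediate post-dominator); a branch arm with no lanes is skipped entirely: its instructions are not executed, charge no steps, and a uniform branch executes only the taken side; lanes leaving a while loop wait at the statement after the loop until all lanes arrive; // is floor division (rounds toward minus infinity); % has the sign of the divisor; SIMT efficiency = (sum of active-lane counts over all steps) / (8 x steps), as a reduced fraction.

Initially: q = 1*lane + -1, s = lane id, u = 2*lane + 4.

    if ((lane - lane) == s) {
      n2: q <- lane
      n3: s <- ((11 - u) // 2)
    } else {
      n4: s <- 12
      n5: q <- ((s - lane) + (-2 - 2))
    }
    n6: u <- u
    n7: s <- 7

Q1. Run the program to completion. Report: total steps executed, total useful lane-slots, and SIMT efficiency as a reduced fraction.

Answer: 7 steps, 40 useful, 5/7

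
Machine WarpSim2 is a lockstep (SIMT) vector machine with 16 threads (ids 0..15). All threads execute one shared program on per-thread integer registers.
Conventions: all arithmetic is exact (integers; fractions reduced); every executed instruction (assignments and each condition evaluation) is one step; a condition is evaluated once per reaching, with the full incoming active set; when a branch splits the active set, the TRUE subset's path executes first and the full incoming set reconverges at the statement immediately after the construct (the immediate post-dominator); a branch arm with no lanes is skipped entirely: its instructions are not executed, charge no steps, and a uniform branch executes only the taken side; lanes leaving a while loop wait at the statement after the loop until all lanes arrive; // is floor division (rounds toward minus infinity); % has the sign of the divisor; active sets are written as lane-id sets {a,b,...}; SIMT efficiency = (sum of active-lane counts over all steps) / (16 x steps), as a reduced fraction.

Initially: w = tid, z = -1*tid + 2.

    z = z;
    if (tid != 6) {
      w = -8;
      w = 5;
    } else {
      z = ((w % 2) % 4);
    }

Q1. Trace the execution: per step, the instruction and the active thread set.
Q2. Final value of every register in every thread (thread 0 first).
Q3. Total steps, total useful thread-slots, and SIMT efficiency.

step 0: z <- z                       {0,1,2,3,4,5,6,7,8,9,10,11,12,13,14,15}
step 1: eval (tid != 6)              {0,1,2,3,4,5,6,7,8,9,10,11,12,13,14,15}
step 2: w <- -8                      {0,1,2,3,4,5,7,8,9,10,11,12,13,14,15}
step 3: w <- 5                       {0,1,2,3,4,5,7,8,9,10,11,12,13,14,15}
step 4: z <- ((w % 2) % 4)           {6}

Answer: 5 steps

w: 5,5,5,5,5,5,6,5,5,5,5,5,5,5,5,5
z: 2,1,0,-1,-2,-3,0,-5,-6,-7,-8,-9,-10,-11,-12,-13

steps = 5; useful = 63; efficiency = 63/80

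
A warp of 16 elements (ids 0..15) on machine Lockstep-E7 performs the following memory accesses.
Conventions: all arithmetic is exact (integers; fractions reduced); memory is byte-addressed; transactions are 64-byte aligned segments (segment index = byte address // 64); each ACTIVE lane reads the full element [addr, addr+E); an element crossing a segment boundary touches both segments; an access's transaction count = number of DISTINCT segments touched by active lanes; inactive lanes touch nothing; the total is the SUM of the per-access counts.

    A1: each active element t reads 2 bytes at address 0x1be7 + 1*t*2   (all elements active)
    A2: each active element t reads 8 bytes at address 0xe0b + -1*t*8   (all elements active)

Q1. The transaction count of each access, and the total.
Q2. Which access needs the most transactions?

A1: 2 transactions
A2: 3 transactions

Answer: 2,3; total 5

Answer: A2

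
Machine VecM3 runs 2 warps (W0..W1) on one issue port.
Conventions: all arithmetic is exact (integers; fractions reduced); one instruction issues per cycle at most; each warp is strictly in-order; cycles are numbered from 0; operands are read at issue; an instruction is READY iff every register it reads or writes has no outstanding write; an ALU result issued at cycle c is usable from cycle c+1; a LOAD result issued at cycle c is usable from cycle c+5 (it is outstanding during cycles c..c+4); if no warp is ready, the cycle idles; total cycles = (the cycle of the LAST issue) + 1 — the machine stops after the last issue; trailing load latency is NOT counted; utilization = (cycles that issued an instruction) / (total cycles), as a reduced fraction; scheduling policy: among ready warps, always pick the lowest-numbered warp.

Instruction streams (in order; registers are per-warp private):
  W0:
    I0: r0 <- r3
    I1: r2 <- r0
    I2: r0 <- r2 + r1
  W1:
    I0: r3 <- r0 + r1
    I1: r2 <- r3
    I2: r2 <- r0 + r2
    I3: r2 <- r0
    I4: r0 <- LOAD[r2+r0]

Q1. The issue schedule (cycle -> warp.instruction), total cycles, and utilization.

cycle 0: W0.I0
cycle 1: W0.I1
cycle 2: W0.I2
cycle 3: W1.I0
cycle 4: W1.I1
cycle 5: W1.I2
cycle 6: W1.I3
cycle 7: W1.I4

Answer: 8 cycles, utilization 1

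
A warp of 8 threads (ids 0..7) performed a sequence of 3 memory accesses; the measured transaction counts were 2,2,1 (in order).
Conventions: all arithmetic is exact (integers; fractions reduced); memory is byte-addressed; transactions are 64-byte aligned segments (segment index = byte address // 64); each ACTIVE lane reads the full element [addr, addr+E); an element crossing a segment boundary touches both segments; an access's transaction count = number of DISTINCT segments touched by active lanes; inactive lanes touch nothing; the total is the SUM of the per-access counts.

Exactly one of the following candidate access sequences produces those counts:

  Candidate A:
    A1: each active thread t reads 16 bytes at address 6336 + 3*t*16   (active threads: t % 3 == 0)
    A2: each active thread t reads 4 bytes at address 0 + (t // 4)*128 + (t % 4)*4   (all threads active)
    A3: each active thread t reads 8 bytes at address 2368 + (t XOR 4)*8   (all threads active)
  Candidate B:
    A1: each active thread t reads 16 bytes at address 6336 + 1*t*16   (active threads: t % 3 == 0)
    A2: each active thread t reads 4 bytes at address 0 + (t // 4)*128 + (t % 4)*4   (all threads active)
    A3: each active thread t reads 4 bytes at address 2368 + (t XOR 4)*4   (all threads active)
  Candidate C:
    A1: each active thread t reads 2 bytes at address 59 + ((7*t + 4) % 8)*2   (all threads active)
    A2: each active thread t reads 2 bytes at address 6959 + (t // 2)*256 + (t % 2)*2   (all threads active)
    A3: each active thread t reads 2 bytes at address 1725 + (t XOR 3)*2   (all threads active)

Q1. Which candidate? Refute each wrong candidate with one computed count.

A: A1 gives 3 transactions, not 2
C: A2 gives 4 transactions, not 2
B: all counts match (2,2,1)

Answer: B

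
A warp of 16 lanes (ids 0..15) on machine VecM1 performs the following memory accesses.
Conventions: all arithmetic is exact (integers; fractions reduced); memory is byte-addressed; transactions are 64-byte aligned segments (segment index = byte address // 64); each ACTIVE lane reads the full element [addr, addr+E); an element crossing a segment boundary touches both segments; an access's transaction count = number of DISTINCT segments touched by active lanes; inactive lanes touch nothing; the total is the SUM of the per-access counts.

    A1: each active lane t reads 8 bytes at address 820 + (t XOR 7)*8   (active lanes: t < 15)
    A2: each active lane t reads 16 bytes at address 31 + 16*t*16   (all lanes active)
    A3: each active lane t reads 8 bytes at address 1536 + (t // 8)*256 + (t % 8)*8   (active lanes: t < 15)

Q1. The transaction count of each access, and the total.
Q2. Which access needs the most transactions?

A1: 3 transactions
A2: 16 transactions
A3: 2 transactions

Answer: 3,16,2; total 21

Answer: A2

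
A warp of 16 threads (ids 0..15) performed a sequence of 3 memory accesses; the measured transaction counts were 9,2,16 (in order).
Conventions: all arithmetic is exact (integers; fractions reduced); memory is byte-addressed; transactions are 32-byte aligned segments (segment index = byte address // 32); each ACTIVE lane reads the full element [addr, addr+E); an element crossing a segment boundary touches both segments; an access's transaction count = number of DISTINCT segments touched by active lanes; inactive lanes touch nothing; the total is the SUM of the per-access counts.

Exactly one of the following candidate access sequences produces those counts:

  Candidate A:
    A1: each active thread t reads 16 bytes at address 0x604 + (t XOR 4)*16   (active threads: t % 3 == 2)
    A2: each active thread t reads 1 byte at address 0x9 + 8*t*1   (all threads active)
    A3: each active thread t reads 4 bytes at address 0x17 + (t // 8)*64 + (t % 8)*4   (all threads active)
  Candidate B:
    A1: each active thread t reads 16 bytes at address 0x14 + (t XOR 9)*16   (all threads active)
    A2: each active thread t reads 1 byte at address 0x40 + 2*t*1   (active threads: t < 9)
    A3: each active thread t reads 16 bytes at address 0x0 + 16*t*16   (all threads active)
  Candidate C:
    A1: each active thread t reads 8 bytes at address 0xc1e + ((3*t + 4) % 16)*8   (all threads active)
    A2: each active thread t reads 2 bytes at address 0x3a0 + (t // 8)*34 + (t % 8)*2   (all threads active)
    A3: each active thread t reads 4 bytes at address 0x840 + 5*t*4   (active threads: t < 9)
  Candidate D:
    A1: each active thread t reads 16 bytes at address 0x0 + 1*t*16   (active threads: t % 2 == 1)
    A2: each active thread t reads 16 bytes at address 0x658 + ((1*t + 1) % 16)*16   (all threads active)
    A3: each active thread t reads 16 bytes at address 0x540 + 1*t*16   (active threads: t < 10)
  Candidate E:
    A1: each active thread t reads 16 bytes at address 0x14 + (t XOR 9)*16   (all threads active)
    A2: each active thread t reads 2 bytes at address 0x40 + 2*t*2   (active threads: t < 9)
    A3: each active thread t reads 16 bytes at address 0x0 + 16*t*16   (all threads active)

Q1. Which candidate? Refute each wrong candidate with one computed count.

A: A1 gives 7 transactions, not 9
B: A2 gives 1 transaction, not 2
C: A1 gives 5 transactions, not 9
D: A1 gives 8 transactions, not 9
E: all counts match (9,2,16)

Answer: E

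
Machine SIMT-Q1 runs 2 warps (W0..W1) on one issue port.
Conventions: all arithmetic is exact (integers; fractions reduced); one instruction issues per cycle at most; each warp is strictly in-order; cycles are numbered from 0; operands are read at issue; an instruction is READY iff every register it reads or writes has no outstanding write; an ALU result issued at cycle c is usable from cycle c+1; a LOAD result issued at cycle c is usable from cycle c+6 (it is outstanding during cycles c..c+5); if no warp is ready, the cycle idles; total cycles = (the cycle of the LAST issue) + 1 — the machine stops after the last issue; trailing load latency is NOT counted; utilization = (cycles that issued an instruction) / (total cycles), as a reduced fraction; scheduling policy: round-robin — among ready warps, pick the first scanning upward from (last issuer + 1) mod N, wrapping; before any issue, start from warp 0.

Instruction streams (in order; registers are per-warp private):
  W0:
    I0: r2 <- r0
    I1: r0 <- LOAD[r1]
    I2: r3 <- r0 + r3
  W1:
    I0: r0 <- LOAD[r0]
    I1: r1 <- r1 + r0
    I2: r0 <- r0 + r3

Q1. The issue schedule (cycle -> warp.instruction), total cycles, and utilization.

cycle 0: W0.I0
cycle 1: W1.I0
cycle 2: W0.I1
cycle 3: idle
cycle 4: idle
cycle 5: idle
cycle 6: idle
cycle 7: W1.I1
cycle 8: W0.I2
cycle 9: W1.I2

Answer: 10 cycles, utilization 3/5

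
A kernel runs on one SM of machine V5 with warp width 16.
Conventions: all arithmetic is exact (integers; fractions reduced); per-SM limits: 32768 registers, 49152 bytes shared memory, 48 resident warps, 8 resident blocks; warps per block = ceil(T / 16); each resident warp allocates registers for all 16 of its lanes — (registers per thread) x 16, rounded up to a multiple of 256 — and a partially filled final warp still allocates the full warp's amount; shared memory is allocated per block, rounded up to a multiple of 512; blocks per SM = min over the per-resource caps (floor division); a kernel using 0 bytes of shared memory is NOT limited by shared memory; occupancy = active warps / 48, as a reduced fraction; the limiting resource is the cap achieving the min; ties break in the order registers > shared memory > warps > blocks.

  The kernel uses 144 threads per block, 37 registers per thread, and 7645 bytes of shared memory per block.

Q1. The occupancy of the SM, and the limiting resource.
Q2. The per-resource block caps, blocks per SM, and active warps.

Answer: occupancy 3/4, limited by registers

registers: 4 blocks
shared memory: 6 blocks
warps: 5 blocks
blocks: 8 blocks

Answer: 4 blocks, 36 active warps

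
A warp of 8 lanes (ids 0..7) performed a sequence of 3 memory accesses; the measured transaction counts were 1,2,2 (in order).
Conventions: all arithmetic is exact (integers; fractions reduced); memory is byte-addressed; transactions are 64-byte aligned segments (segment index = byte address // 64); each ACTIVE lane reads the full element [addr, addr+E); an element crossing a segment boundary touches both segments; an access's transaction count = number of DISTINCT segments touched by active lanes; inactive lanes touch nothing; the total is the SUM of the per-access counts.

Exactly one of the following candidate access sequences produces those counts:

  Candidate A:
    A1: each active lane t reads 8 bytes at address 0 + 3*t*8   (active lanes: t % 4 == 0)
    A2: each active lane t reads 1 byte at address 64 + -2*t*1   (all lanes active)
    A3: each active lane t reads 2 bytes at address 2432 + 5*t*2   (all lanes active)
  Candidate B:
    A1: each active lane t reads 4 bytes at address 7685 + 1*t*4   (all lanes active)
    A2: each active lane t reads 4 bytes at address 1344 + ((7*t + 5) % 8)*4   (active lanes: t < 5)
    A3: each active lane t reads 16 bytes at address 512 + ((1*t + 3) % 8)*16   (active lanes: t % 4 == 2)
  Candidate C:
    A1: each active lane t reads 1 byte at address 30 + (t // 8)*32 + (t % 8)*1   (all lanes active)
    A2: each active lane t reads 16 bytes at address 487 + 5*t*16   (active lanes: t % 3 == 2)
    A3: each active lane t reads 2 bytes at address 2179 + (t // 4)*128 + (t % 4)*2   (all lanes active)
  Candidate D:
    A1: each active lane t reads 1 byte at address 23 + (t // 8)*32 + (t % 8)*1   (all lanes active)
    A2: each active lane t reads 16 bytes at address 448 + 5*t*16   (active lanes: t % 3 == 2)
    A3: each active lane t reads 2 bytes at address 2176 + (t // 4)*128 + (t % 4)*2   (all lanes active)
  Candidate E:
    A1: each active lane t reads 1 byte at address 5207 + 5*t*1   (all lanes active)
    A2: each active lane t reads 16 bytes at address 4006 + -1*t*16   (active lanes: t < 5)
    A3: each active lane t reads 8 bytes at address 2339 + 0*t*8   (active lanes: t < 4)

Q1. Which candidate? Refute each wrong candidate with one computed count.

A: A1 gives 2 transactions, not 1
B: A2 gives 1 transaction, not 2
C: A2 gives 3 transactions, not 2
E: A3 gives 1 transaction, not 2
D: all counts match (1,2,2)

Answer: D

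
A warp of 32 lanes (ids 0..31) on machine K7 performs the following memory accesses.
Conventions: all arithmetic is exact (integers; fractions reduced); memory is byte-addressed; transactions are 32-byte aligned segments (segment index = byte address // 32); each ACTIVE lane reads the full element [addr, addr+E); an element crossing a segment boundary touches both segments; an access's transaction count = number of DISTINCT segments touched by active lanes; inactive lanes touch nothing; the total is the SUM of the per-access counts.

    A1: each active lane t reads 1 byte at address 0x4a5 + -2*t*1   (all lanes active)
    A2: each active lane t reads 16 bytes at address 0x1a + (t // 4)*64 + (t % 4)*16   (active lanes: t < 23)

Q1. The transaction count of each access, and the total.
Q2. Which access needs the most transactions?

A1: 3 transactions
A2: 13 transactions

Answer: 3,13; total 16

Answer: A2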